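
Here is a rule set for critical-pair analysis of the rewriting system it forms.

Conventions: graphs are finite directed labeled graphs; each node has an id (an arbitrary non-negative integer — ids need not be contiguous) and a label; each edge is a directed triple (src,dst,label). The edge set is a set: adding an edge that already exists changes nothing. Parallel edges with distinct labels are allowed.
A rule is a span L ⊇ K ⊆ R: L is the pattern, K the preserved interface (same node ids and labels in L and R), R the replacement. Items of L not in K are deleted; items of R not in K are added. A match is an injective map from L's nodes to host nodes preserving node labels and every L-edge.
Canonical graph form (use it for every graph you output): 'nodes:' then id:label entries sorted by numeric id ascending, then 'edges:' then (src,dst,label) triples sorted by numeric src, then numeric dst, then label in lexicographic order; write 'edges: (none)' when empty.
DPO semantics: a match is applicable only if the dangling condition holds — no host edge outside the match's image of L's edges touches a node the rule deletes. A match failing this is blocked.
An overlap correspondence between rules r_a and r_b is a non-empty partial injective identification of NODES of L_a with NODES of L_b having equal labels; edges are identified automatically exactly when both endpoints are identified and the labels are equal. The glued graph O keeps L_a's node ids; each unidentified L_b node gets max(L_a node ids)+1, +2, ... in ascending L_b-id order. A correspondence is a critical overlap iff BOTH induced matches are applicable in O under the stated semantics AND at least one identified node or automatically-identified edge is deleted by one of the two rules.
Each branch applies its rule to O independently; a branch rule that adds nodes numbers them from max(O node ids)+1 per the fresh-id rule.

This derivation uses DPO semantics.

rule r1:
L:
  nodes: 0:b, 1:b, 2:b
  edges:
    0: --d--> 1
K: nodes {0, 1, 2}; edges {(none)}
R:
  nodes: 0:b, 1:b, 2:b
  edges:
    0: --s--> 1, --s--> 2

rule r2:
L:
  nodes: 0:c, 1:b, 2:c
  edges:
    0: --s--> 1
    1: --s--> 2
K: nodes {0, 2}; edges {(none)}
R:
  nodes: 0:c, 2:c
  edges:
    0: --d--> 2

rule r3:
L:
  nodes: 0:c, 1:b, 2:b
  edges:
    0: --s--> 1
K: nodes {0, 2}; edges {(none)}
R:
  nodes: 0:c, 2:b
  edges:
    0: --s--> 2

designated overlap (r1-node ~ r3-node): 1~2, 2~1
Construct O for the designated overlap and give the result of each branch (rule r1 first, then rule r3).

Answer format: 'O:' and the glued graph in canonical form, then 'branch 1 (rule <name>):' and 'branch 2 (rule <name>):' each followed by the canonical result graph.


O:
nodes: 0:b, 1:b, 2:b, 3:c
edges: (0,1,d); (3,2,s)
branch 1 (rule r1):
nodes: 0:b, 1:b, 2:b, 3:c
edges: (0,1,s); (0,2,s); (3,2,s)
branch 2 (rule r3):
nodes: 0:b, 1:b, 3:c
edges: (0,1,d); (3,1,s)


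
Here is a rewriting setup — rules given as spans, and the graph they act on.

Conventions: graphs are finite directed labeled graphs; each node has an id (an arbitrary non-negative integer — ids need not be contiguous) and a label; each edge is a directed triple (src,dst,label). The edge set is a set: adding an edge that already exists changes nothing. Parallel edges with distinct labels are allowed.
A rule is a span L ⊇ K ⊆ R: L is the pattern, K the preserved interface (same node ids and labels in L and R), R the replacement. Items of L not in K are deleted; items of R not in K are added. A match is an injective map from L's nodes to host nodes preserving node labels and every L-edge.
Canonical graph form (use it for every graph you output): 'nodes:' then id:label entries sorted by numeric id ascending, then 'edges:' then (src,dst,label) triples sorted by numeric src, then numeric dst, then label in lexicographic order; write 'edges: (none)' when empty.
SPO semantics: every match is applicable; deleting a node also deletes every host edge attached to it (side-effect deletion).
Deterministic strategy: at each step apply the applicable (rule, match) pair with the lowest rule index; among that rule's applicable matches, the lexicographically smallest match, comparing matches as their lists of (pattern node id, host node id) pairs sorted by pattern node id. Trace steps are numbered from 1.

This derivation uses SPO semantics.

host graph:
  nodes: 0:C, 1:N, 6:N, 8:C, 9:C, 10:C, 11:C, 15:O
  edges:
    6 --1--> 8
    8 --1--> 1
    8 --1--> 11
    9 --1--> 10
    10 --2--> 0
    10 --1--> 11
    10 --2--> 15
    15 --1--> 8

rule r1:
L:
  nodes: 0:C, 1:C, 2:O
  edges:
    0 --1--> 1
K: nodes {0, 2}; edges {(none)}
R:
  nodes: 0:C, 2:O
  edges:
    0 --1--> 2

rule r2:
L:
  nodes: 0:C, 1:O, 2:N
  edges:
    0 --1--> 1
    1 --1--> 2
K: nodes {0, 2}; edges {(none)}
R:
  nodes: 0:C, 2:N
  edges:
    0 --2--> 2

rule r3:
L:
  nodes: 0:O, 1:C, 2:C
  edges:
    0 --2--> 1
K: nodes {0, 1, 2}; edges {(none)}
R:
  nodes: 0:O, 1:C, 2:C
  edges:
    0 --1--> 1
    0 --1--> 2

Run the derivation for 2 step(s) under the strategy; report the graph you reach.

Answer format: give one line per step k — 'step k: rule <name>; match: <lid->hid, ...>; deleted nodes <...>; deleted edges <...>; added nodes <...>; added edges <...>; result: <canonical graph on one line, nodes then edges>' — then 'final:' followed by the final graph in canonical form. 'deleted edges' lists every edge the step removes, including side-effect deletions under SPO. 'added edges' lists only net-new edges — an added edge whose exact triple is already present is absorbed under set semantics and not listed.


step 1: rule r1; match: 0->8, 1->11, 2->15; deleted nodes 11; deleted edges (8,11,1); (10,11,1); added nodes (none); added edges (8,15,1); result: nodes: 0:C, 1:N, 6:N, 8:C, 9:C, 10:C, 15:O edges: (6,8,1); (8,1,1); (8,15,1); (9,10,1); (10,0,2); (10,15,2); (15,8,1)
step 2: rule r1; match: 0->9, 1->10, 2->15; deleted nodes 10; deleted edges (9,10,1); (10,0,2); (10,15,2); added nodes (none); added edges (9,15,1); result: nodes: 0:C, 1:N, 6:N, 8:C, 9:C, 15:O edges: (6,8,1); (8,1,1); (8,15,1); (9,15,1); (15,8,1)
final:
nodes: 0:C, 1:N, 6:N, 8:C, 9:C, 15:O
edges: (6,8,1); (8,1,1); (8,15,1); (9,15,1); (15,8,1)


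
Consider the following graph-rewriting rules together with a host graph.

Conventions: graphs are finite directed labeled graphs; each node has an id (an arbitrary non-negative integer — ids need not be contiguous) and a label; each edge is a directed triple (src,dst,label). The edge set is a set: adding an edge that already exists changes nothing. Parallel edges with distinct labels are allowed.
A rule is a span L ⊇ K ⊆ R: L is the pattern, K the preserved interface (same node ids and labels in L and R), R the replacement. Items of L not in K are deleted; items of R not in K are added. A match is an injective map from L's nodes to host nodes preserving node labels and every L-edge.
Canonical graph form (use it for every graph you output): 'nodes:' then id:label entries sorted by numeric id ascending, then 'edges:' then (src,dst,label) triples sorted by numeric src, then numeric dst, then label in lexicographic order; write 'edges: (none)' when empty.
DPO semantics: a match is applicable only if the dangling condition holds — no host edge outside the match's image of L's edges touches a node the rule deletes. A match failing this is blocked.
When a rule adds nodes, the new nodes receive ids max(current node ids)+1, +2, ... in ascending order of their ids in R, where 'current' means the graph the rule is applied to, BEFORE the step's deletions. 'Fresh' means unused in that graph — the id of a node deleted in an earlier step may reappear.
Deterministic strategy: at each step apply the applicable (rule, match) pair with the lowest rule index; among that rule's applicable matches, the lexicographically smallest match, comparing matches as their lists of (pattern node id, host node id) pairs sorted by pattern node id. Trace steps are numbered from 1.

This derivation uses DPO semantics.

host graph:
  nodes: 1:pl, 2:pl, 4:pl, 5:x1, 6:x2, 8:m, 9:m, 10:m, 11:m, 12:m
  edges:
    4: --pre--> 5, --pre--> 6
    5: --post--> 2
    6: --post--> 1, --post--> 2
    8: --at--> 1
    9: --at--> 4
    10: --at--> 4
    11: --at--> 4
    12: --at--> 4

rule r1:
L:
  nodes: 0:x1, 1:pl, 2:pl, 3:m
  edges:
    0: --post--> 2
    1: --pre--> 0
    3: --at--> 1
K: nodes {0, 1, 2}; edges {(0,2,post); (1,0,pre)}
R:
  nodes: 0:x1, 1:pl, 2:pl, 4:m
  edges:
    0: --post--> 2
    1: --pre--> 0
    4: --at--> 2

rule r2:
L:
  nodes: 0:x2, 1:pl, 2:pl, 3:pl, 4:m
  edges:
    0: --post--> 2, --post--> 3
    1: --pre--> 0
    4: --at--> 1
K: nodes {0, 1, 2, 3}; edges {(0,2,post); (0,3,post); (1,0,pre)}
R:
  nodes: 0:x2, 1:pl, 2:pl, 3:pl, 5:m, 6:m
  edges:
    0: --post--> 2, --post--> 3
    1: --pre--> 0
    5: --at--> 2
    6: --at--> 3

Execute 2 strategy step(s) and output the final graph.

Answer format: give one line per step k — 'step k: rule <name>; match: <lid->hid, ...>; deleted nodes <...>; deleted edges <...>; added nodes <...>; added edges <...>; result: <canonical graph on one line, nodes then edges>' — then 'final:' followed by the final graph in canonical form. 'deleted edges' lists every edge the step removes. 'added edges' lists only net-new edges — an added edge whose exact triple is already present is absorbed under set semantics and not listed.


step 1: rule r1; match: 0->5, 1->4, 2->2, 3->9; deleted nodes 9; deleted edges (9,4,at); added nodes 13; added edges (13,2,at); result: nodes: 1:pl, 2:pl, 4:pl, 5:x1, 6:x2, 8:m, 10:m, 11:m, 12:m, 13:m edges: (4,5,pre); (4,6,pre); (5,2,post); (6,1,post); (6,2,post); (8,1,at); (10,4,at); (11,4,at); (12,4,at); (13,2,at)
step 2: rule r1; match: 0->5, 1->4, 2->2, 3->10; deleted nodes 10; deleted edges (10,4,at); added nodes 14; added edges (14,2,at); result: nodes: 1:pl, 2:pl, 4:pl, 5:x1, 6:x2, 8:m, 11:m, 12:m, 13:m, 14:m edges: (4,5,pre); (4,6,pre); (5,2,post); (6,1,post); (6,2,post); (8,1,at); (11,4,at); (12,4,at); (13,2,at); (14,2,at)
final:
nodes: 1:pl, 2:pl, 4:pl, 5:x1, 6:x2, 8:m, 11:m, 12:m, 13:m, 14:m
edges: (4,5,pre); (4,6,pre); (5,2,post); (6,1,post); (6,2,post); (8,1,at); (11,4,at); (12,4,at); (13,2,at); (14,2,at)


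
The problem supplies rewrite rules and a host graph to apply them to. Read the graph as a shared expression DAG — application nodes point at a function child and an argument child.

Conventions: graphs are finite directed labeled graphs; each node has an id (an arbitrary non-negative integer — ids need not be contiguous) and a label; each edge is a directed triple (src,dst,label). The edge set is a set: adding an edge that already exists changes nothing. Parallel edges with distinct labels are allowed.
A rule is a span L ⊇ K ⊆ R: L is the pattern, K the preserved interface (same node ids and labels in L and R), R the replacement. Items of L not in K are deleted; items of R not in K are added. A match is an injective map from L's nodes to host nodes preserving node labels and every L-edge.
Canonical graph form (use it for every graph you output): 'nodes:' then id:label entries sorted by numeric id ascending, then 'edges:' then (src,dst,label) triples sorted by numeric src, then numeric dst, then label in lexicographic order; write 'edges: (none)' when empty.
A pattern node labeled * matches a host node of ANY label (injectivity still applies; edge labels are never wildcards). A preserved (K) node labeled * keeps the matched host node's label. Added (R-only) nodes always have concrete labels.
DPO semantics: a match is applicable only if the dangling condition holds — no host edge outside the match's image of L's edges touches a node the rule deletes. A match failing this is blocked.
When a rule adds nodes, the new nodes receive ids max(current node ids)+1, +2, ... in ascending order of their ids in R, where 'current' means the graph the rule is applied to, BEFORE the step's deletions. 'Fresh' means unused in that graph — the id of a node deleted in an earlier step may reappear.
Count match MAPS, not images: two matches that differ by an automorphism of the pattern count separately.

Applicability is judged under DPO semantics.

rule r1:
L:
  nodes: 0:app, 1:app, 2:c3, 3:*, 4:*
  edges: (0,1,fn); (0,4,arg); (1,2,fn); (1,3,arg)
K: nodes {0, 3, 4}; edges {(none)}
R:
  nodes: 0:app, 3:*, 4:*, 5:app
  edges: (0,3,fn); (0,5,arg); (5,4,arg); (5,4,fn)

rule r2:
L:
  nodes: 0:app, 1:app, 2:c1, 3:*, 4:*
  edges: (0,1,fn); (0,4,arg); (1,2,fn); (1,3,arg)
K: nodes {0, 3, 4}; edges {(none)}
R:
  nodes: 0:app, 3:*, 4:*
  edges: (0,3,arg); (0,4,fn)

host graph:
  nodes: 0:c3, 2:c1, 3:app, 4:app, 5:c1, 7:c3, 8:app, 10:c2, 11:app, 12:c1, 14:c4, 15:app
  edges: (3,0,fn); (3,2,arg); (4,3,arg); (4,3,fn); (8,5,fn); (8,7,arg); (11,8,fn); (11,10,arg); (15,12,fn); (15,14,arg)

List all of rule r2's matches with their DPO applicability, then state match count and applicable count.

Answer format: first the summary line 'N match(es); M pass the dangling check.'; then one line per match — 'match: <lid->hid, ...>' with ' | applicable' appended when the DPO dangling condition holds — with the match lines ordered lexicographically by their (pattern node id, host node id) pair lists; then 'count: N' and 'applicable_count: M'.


1 match(es); 1 pass the dangling check.
match: 0->11, 1->8, 2->5, 3->7, 4->10 | applicable
count: 1
applicable_count: 1


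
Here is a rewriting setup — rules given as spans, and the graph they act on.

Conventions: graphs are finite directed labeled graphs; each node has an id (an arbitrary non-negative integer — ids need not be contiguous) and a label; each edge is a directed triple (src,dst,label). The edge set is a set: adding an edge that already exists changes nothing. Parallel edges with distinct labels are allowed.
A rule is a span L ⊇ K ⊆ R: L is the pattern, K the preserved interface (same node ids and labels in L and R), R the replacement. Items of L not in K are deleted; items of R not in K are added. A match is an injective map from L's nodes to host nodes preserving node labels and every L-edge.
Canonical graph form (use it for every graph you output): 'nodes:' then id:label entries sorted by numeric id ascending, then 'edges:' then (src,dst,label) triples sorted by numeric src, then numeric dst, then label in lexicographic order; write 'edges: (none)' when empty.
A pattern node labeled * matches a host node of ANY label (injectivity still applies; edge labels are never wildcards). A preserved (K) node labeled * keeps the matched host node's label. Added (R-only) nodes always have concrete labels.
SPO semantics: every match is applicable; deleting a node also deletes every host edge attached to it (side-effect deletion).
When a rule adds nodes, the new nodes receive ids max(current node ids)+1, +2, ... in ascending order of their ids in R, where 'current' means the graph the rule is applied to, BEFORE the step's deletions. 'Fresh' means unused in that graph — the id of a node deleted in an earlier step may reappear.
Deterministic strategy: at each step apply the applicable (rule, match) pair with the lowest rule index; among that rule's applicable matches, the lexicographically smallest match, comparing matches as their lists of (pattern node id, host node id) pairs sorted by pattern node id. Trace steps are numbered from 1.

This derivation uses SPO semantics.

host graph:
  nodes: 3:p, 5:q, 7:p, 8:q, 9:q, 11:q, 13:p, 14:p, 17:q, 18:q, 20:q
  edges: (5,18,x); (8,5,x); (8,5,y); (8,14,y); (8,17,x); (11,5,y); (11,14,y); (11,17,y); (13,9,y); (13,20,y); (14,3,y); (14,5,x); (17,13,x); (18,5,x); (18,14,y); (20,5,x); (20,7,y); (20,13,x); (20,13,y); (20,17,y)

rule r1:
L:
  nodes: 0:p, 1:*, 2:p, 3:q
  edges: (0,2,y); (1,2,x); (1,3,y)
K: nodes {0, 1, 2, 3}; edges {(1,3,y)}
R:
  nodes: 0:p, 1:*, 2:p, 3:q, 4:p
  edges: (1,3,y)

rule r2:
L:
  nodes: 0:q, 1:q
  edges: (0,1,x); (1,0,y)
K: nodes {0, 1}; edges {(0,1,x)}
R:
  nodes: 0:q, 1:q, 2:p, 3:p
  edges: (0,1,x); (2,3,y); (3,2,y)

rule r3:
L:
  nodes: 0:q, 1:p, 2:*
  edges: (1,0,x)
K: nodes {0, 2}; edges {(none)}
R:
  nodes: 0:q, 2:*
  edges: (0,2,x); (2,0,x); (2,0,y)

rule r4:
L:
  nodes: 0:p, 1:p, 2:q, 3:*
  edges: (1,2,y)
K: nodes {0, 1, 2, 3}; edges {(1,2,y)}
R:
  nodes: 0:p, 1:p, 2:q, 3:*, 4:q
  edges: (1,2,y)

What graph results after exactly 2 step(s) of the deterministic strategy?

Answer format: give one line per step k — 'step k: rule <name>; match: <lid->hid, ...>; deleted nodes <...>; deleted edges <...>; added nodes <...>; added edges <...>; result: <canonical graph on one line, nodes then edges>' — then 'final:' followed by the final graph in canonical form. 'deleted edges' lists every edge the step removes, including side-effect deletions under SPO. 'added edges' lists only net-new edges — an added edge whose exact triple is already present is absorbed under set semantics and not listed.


step 1: rule r3; match: 0->5, 1->14, 2->3; deleted nodes 14; deleted edges (8,14,y); (11,14,y); (14,3,y); (14,5,x); (18,14,y); added nodes (none); added edges (3,5,x); (3,5,y); (5,3,x); result: nodes: 3:p, 5:q, 7:p, 8:q, 9:q, 11:q, 13:p, 17:q, 18:q, 20:q edges: (3,5,x); (3,5,y); (5,3,x); (5,18,x); (8,5,x); (8,5,y); (8,17,x); (11,5,y); (11,17,y); (13,9,y); (13,20,y); (17,13,x); (18,5,x); (20,5,x); (20,7,y); (20,13,x); (20,13,y); (20,17,y)
step 2: rule r3; match: 0->5, 1->3, 2->7; deleted nodes 3; deleted edges (3,5,x); (3,5,y); (5,3,x); added nodes (none); added edges (5,7,x); (7,5,x); (7,5,y); result: nodes: 5:q, 7:p, 8:q, 9:q, 11:q, 13:p, 17:q, 18:q, 20:q edges: (5,7,x); (5,18,x); (7,5,x); (7,5,y); (8,5,x); (8,5,y); (8,17,x); (11,5,y); (11,17,y); (13,9,y); (13,20,y); (17,13,x); (18,5,x); (20,5,x); (20,7,y); (20,13,x); (20,13,y); (20,17,y)
final:
nodes: 5:q, 7:p, 8:q, 9:q, 11:q, 13:p, 17:q, 18:q, 20:q
edges: (5,7,x); (5,18,x); (7,5,x); (7,5,y); (8,5,x); (8,5,y); (8,17,x); (11,5,y); (11,17,y); (13,9,y); (13,20,y); (17,13,x); (18,5,x); (20,5,x); (20,7,y); (20,13,x); (20,13,y); (20,17,y)


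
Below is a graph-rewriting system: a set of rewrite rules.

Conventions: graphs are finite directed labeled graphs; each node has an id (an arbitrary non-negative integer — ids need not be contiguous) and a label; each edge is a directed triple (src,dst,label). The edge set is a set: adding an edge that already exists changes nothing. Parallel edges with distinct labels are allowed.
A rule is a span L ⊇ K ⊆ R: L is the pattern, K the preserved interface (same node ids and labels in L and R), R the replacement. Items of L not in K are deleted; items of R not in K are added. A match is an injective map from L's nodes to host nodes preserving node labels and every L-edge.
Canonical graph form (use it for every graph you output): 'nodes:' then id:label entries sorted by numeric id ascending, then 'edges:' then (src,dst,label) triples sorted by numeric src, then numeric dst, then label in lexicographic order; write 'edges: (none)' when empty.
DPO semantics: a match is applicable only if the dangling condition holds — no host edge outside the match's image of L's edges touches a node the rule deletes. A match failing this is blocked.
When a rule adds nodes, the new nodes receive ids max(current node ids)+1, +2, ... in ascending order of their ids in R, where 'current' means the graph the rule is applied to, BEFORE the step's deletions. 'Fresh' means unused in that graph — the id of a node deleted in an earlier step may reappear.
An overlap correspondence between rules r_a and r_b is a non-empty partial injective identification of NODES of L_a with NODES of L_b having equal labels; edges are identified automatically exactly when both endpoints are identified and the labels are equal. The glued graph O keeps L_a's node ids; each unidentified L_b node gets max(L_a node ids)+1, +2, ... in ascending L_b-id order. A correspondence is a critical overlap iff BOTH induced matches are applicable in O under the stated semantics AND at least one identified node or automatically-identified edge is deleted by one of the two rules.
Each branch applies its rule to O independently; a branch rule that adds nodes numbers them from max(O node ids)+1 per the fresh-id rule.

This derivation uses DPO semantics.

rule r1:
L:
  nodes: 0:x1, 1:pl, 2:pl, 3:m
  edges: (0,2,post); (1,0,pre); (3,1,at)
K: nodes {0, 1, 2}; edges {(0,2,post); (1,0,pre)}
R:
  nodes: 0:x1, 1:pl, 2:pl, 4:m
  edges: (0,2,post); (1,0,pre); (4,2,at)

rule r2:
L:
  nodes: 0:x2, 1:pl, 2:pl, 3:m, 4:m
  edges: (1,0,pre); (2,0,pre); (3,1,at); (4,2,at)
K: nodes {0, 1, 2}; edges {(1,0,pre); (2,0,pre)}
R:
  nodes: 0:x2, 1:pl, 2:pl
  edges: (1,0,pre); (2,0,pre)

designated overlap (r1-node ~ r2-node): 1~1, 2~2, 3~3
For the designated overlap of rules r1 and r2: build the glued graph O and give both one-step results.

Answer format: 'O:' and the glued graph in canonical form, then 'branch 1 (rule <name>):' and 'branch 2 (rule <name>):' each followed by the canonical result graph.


O:
nodes: 0:x1, 1:pl, 2:pl, 3:m, 4:x2, 5:m
edges: (0,2,post); (1,0,pre); (1,4,pre); (2,4,pre); (3,1,at); (5,2,at)
branch 1 (rule r1):
nodes: 0:x1, 1:pl, 2:pl, 4:x2, 5:m, 6:m
edges: (0,2,post); (1,0,pre); (1,4,pre); (2,4,pre); (5,2,at); (6,2,at)
branch 2 (rule r2):
nodes: 0:x1, 1:pl, 2:pl, 4:x2
edges: (0,2,post); (1,0,pre); (1,4,pre); (2,4,pre)


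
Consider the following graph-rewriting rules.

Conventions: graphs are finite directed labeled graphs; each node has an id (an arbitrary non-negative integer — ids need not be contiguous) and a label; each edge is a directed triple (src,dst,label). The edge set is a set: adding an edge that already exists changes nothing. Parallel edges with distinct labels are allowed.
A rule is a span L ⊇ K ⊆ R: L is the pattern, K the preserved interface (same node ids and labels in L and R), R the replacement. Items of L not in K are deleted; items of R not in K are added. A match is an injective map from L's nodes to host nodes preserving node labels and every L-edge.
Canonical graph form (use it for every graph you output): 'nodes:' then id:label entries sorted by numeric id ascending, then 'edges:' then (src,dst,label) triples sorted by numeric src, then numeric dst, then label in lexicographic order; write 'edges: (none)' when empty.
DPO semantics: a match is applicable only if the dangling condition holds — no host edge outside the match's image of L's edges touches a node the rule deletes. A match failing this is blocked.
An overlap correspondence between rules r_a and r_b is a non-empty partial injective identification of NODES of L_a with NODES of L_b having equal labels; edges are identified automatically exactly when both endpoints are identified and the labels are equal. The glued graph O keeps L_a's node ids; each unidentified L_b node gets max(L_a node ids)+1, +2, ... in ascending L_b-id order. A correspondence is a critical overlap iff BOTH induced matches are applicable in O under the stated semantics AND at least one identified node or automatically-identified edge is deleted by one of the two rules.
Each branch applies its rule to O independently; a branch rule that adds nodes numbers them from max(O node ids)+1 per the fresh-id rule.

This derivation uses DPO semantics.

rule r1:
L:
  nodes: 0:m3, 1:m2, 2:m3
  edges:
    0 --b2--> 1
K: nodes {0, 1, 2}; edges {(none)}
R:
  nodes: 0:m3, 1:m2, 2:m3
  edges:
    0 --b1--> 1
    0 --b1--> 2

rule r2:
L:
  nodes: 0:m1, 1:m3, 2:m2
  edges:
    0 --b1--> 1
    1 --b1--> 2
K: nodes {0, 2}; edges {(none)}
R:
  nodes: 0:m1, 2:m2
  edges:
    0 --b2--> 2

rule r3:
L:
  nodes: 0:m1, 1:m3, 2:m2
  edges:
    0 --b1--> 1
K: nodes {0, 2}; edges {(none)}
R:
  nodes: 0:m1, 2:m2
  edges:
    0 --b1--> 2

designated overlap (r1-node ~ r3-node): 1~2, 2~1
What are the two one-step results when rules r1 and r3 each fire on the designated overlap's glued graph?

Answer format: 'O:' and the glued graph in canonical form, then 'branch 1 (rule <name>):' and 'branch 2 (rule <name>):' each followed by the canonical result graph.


O:
nodes: 0:m3, 1:m2, 2:m3, 3:m1
edges: (0,1,b2); (3,2,b1)
branch 1 (rule r1):
nodes: 0:m3, 1:m2, 2:m3, 3:m1
edges: (0,1,b1); (0,2,b1); (3,2,b1)
branch 2 (rule r3):
nodes: 0:m3, 1:m2, 3:m1
edges: (0,1,b2); (3,1,b1)


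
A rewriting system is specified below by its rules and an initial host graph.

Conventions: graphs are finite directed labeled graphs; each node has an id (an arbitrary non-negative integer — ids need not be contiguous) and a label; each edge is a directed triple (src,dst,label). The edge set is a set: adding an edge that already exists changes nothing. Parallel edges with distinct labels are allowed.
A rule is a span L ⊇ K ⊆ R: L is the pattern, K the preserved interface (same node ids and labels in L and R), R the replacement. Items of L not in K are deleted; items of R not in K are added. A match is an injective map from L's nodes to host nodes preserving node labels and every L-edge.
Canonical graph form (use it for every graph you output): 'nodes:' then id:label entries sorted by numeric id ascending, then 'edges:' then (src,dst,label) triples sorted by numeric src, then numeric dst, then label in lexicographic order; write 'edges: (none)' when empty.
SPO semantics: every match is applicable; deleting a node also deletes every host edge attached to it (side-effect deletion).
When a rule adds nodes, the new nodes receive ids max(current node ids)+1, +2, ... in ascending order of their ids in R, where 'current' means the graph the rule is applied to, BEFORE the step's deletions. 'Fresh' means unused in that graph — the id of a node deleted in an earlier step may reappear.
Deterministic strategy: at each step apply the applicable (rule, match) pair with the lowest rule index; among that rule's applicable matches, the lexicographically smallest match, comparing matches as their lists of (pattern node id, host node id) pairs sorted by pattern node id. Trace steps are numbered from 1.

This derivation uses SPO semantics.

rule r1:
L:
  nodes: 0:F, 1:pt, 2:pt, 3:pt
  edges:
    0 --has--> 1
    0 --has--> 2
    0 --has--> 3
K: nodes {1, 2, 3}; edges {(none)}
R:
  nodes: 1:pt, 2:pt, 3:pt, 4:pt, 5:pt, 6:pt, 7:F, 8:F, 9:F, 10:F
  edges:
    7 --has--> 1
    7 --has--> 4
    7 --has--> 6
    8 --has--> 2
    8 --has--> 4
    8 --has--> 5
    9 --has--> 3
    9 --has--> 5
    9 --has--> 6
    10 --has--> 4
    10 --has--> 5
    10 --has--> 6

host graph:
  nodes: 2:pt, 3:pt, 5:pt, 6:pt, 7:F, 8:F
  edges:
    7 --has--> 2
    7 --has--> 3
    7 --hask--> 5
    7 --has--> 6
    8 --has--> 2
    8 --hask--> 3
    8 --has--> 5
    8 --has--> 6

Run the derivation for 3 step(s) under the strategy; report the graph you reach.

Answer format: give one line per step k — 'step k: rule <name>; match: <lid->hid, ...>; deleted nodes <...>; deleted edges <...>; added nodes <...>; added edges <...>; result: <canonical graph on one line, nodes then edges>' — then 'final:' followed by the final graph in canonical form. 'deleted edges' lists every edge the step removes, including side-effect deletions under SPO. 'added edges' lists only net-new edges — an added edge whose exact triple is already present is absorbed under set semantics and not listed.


step 1: rule r1; match: 0->7, 1->2, 2->3, 3->6; deleted nodes 7; deleted edges (7,2,has); (7,3,has); (7,5,hask); (7,6,has); added nodes 9, 10, 11, 12, 13, 14, 15; added edges (12,2,has); (12,9,has); (12,11,has); (13,3,has); (13,9,has); (13,10,has); (14,6,has); (14,10,has); (14,11,has); (15,9,has); (15,10,has); (15,11,has); result: nodes: 2:pt, 3:pt, 5:pt, 6:pt, 8:F, 9:pt, 10:pt, 11:pt, 12:F, 13:F, 14:F, 15:F edges: (8,2,has); (8,3,hask); (8,5,has); (8,6,has); (12,2,has); (12,9,has); (12,11,has); (13,3,has); (13,9,has); (13,10,has); (14,6,has); (14,10,has); (14,11,has); (15,9,has); (15,10,has); (15,11,has)
step 2: rule r1; match: 0->8, 1->2, 2->5, 3->6; deleted nodes 8; deleted edges (8,2,has); (8,3,hask); (8,5,has); (8,6,has); added nodes 16, 17, 18, 19, 20, 21, 22; added edges (19,2,has); (19,16,has); (19,18,has); (20,5,has); (20,16,has); (20,17,has); (21,6,has); (21,17,has); (21,18,has); (22,16,has); (22,17,has); (22,18,has); result: nodes: 2:pt, 3:pt, 5:pt, 6:pt, 9:pt, 10:pt, 11:pt, 12:F, 13:F, 14:F, 15:F, 16:pt, 17:pt, 18:pt, 19:F, 20:F, 21:F, 22:F edges: (12,2,has); (12,9,has); (12,11,has); (13,3,has); (13,9,has); (13,10,has); (14,6,has); (14,10,has); (14,11,has); (15,9,has); (15,10,has); (15,11,has); (19,2,has); (19,16,has); (19,18,has); (20,5,has); (20,16,has); (20,17,has); (21,6,has); (21,17,has); (21,18,has); (22,16,has); (22,17,has); (22,18,has)
step 3: rule r1; match: 0->12, 1->2, 2->9, 3->11; deleted nodes 12; deleted edges (12,2,has); (12,9,has); (12,11,has); added nodes 23, 24, 25, 26, 27, 28, 29; added edges (26,2,has); (26,23,has); (26,25,has); (27,9,has); (27,23,has); (27,24,has); (28,11,has); (28,24,has); (28,25,has); (29,23,has); (29,24,has); (29,25,has); result: nodes: 2:pt, 3:pt, 5:pt, 6:pt, 9:pt, 10:pt, 11:pt, 13:F, 14:F, 15:F, 16:pt, 17:pt, 18:pt, 19:F, 20:F, 21:F, 22:F, 23:pt, 24:pt, 25:pt, 26:F, 27:F, 28:F, 29:F edges: (13,3,has); (13,9,has); (13,10,has); (14,6,has); (14,10,has); (14,11,has); (15,9,has); (15,10,has); (15,11,has); (19,2,has); (19,16,has); (19,18,has); (20,5,has); (20,16,has); (20,17,has); (21,6,has); (21,17,has); (21,18,has); (22,16,has); (22,17,has); (22,18,has); (26,2,has); (26,23,has); (26,25,has); (27,9,has); (27,23,has); (27,24,has); (28,11,has); (28,24,has); (28,25,has); (29,23,has); (29,24,has); (29,25,has)
final:
nodes: 2:pt, 3:pt, 5:pt, 6:pt, 9:pt, 10:pt, 11:pt, 13:F, 14:F, 15:F, 16:pt, 17:pt, 18:pt, 19:F, 20:F, 21:F, 22:F, 23:pt, 24:pt, 25:pt, 26:F, 27:F, 28:F, 29:F
edges: (13,3,has); (13,9,has); (13,10,has); (14,6,has); (14,10,has); (14,11,has); (15,9,has); (15,10,has); (15,11,has); (19,2,has); (19,16,has); (19,18,has); (20,5,has); (20,16,has); (20,17,has); (21,6,has); (21,17,has); (21,18,has); (22,16,has); (22,17,has); (22,18,has); (26,2,has); (26,23,has); (26,25,has); (27,9,has); (27,23,has); (27,24,has); (28,11,has); (28,24,has); (28,25,has); (29,23,has); (29,24,has); (29,25,has)


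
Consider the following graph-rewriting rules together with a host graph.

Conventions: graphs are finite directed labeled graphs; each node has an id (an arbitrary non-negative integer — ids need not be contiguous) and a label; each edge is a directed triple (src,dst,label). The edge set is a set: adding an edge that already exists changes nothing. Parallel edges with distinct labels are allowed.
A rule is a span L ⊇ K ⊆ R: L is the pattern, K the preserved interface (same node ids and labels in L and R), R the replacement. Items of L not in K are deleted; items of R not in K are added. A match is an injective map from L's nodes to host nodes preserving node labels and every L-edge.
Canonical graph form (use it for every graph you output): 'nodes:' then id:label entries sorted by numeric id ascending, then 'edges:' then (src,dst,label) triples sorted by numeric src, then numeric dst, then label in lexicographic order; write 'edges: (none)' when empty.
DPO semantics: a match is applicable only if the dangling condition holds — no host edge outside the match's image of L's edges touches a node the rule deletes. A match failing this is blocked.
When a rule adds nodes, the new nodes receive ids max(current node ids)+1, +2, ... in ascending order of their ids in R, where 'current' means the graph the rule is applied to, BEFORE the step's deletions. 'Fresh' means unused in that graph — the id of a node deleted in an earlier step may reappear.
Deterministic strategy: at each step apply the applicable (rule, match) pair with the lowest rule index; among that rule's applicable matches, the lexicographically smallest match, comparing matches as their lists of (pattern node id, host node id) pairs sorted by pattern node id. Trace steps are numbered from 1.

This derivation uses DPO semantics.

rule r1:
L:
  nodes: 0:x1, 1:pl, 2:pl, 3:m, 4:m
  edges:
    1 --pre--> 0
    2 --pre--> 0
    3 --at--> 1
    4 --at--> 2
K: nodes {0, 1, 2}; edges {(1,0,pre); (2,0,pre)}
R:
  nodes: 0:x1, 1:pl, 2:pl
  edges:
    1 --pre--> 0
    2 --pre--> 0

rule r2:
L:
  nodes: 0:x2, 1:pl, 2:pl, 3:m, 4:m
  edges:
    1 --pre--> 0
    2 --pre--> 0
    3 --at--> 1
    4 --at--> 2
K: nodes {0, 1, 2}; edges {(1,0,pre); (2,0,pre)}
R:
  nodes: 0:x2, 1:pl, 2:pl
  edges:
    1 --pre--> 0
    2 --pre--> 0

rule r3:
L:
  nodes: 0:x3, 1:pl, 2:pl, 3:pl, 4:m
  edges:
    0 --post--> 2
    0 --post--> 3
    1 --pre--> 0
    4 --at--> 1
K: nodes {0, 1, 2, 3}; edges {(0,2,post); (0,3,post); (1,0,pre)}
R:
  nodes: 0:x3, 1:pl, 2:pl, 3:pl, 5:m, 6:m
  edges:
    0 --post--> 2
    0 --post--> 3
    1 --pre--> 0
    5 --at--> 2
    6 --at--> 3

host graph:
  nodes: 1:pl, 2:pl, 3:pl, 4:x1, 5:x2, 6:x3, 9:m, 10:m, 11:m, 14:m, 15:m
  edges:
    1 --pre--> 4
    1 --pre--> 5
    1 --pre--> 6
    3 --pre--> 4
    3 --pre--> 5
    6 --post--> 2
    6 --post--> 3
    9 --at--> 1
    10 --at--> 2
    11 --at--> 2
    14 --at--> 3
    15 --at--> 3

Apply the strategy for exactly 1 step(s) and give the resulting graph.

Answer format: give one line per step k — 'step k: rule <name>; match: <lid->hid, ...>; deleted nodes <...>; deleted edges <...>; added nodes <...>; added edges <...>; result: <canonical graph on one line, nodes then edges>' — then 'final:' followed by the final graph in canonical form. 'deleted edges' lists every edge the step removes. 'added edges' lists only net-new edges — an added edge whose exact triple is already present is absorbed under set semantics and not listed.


step 1: rule r1; match: 0->4, 1->1, 2->3, 3->9, 4->14; deleted nodes 9, 14; deleted edges (9,1,at); (14,3,at); added nodes (none); added edges (none); result: nodes: 1:pl, 2:pl, 3:pl, 4:x1, 5:x2, 6:x3, 10:m, 11:m, 15:m edges: (1,4,pre); (1,5,pre); (1,6,pre); (3,4,pre); (3,5,pre); (6,2,post); (6,3,post); (10,2,at); (11,2,at); (15,3,at)
final:
nodes: 1:pl, 2:pl, 3:pl, 4:x1, 5:x2, 6:x3, 10:m, 11:m, 15:m
edges: (1,4,pre); (1,5,pre); (1,6,pre); (3,4,pre); (3,5,pre); (6,2,post); (6,3,post); (10,2,at); (11,2,at); (15,3,at)


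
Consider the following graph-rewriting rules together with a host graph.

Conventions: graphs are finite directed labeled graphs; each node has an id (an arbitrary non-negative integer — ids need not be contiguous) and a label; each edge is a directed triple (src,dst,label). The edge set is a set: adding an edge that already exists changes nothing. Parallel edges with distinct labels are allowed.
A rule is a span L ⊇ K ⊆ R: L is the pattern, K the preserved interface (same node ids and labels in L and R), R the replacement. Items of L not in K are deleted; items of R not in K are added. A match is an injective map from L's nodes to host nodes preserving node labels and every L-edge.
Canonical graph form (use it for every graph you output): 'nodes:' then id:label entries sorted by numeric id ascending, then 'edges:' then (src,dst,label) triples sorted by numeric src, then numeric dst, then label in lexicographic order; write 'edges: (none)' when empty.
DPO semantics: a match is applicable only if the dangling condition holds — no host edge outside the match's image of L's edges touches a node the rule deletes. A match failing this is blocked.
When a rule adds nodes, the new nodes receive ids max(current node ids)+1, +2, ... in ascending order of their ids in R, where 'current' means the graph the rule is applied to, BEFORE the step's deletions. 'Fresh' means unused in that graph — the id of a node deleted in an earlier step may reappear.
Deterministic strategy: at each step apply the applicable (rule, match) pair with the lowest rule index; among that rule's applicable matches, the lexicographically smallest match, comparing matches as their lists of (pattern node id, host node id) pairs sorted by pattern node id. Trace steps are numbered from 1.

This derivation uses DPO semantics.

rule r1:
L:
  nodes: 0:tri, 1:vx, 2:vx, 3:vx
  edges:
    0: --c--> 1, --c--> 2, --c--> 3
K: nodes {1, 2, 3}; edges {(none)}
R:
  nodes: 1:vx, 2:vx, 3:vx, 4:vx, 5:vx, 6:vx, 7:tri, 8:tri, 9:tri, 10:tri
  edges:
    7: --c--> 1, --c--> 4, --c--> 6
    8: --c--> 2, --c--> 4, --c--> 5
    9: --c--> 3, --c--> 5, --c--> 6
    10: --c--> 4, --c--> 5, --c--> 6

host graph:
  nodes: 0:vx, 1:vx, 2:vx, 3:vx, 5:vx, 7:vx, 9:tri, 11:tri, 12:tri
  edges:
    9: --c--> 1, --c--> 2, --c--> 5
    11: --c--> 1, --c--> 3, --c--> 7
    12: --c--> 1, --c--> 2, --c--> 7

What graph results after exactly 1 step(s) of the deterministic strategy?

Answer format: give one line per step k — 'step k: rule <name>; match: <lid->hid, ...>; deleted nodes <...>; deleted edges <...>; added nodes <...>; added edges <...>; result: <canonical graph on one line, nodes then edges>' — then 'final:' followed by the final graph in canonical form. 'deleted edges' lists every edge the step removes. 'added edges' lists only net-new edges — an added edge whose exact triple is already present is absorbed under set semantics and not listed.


step 1: rule r1; match: 0->9, 1->1, 2->2, 3->5; deleted nodes 9; deleted edges (9,1,c); (9,2,c); (9,5,c); added nodes 13, 14, 15, 16, 17, 18, 19; added edges (16,1,c); (16,13,c); (16,15,c); (17,2,c); (17,13,c); (17,14,c); (18,5,c); (18,14,c); (18,15,c); (19,13,c); (19,14,c); (19,15,c); result: nodes: 0:vx, 1:vx, 2:vx, 3:vx, 5:vx, 7:vx, 11:tri, 12:tri, 13:vx, 14:vx, 15:vx, 16:tri, 17:tri, 18:tri, 19:tri edges: (11,1,c); (11,3,c); (11,7,c); (12,1,c); (12,2,c); (12,7,c); (16,1,c); (16,13,c); (16,15,c); (17,2,c); (17,13,c); (17,14,c); (18,5,c); (18,14,c); (18,15,c); (19,13,c); (19,14,c); (19,15,c)
final:
nodes: 0:vx, 1:vx, 2:vx, 3:vx, 5:vx, 7:vx, 11:tri, 12:tri, 13:vx, 14:vx, 15:vx, 16:tri, 17:tri, 18:tri, 19:tri
edges: (11,1,c); (11,3,c); (11,7,c); (12,1,c); (12,2,c); (12,7,c); (16,1,c); (16,13,c); (16,15,c); (17,2,c); (17,13,c); (17,14,c); (18,5,c); (18,14,c); (18,15,c); (19,13,c); (19,14,c); (19,15,c)


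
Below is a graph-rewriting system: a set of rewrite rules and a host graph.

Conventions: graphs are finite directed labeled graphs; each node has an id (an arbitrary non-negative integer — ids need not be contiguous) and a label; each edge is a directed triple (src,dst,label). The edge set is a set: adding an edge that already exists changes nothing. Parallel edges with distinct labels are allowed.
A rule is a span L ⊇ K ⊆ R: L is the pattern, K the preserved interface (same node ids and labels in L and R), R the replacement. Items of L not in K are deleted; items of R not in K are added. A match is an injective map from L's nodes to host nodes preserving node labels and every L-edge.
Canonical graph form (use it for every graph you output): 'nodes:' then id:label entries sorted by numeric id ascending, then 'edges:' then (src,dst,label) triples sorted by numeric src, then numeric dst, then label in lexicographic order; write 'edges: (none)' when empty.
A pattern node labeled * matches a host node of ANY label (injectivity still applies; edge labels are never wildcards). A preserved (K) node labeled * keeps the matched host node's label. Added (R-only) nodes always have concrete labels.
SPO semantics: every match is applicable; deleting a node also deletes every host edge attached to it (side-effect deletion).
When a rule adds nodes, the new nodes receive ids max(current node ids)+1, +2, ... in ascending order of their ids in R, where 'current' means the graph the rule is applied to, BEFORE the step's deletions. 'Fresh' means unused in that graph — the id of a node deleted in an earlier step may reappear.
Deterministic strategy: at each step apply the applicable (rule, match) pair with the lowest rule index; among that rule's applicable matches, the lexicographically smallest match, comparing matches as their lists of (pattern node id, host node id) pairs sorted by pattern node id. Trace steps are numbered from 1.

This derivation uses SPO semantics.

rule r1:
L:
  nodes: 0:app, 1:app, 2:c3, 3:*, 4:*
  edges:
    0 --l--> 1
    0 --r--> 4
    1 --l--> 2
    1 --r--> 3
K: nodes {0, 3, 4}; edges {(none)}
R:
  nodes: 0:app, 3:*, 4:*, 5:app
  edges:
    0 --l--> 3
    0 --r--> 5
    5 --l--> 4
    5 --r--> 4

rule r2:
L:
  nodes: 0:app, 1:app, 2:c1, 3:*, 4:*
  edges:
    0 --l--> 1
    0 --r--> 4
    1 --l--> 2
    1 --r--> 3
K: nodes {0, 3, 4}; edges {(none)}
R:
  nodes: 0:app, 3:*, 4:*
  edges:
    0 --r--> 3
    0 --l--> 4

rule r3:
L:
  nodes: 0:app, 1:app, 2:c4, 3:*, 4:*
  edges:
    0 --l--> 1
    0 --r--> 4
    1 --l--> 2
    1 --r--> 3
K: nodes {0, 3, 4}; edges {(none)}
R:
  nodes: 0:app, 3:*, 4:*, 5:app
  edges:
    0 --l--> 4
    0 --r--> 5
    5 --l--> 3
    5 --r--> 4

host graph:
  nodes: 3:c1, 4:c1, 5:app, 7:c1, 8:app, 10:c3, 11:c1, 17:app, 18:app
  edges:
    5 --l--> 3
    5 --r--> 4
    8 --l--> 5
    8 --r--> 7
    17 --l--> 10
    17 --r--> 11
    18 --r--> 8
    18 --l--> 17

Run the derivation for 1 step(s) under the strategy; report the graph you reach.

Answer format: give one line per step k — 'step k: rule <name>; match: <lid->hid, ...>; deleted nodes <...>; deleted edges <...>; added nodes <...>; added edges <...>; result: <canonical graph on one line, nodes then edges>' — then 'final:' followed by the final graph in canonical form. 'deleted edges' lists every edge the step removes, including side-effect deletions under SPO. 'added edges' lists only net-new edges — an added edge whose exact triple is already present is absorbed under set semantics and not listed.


step 1: rule r1; match: 0->18, 1->17, 2->10, 3->11, 4->8; deleted nodes 10, 17; deleted edges (17,10,l); (17,11,r); (18,8,r); (18,17,l); added nodes 19; added edges (18,11,l); (18,19,r); (19,8,l); (19,8,r); result: nodes: 3:c1, 4:c1, 5:app, 7:c1, 8:app, 11:c1, 18:app, 19:app edges: (5,3,l); (5,4,r); (8,5,l); (8,7,r); (18,11,l); (18,19,r); (19,8,l); (19,8,r)
final:
nodes: 3:c1, 4:c1, 5:app, 7:c1, 8:app, 11:c1, 18:app, 19:app
edges: (5,3,l); (5,4,r); (8,5,l); (8,7,r); (18,11,l); (18,19,r); (19,8,l); (19,8,r)
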